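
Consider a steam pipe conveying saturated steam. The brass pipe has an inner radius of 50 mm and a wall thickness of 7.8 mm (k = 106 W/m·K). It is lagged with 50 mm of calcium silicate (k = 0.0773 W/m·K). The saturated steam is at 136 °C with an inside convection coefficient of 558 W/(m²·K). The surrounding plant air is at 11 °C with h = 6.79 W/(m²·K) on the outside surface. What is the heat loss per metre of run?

For a radial system each layer contributes R = ln(r_out/r_in)/(2πkL); films add R = 1/(hA).
R_inner film = 1/(h_i·2πr₁L) = 1/(558×2π×0.05×1) = 0.005704 K/W
R_brass pipe wall = ln(57.8/50)/(2π×106×1) = 2.177×10^-4 K/W
R_calcium silicate = ln(107.8/57.8)/(2π×0.0773×1) = 1.283 K/W
R_outer film = 1/(h_o·2πr_oL) = 1/(6.79×2π×0.1078×1) = 0.2174 K/W
R_total = 1.507 K/W
Q = ΔT/R_total = 125/1.507

q′ ≈ 83 W/m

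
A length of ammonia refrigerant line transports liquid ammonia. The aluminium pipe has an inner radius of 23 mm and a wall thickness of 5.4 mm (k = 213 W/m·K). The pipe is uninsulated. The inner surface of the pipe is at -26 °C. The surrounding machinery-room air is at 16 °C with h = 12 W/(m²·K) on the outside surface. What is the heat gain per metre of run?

Per-layer cylindrical resistances, series-summed:
R_aluminium pipe wall = ln(28.4/23)/(2π×213×1) = 1.576×10^-4 K/W
R_outer film = 1/(h_o·2πr_oL) = 1/(12×2π×0.0284×1) = 0.467 K/W
R_total = 0.4672 K/W
Q = ΔT/R_total = 42/0.4672

q′ ≈ 89.9 W/m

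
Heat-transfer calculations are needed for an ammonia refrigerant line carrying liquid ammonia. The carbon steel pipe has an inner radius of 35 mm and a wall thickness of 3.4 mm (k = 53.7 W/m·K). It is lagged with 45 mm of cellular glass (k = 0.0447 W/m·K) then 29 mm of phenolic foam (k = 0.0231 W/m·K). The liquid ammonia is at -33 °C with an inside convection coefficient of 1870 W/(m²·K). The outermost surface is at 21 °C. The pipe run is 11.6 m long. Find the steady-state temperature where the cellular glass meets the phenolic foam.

Radial resistances (cylindrical: R_cond = ln(r_o/r_i)/(2πkL), R_conv = 1/(h·2πrL)):
R_inner film = 1/(h_i·2πr₁L) = 1/(1870×2π×0.035×11.6) = 2.096×10^-4 K/W
R_carbon steel pipe wall = ln(38.4/35)/(2π×53.7×11.6) = 2.369×10^-5 K/W
R_cellular glass = ln(83.4/38.4)/(2π×0.0447×11.6) = 0.2381 K/W
R_phenolic foam = ln(112.4/83.4)/(2π×0.0231×11.6) = 0.1772 K/W
R_total = 0.4155 K/W
Q = ΔT/R_total = 54/0.4155
Q = 130 W
T_interface = T_inner + Q·ΣR(inner→interface) = -33 + 130×0.2383

T ≈ -2.03 °C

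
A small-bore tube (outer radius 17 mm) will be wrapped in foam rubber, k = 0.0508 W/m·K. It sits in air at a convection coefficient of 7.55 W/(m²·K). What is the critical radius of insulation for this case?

For a cylinder r_cr = k/h = 0.0508/7.55
r_cr = 6.73 mm; since the bare radius (17 mm) is above r_cr, any added insulation will reduce heat loss.

r_cr ≈ 6.73 mm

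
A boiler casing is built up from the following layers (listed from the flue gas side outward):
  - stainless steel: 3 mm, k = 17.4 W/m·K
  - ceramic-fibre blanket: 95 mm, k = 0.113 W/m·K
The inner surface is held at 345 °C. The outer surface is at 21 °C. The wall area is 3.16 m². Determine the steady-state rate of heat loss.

Q ≈ 1220 W

Using the resistance-network approach (series):
R_stainless steel = L/(kA) = 0.003/(17.4×3.16) = 5.456×10^-5 K/W
R_ceramic-fibre blanket = L/(kA) = 0.095/(0.113×3.16) = 0.266 K/W
R_total = 0.2661 K/W
Q = ΔT / R_total = 324 / 0.2661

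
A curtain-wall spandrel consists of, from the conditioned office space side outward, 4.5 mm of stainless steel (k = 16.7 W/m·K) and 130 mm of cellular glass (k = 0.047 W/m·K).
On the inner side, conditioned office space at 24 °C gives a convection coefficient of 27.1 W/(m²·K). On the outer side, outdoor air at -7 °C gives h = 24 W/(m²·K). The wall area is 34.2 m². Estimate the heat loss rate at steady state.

Q ≈ 373 W

Thermal resistances in series:
R_inner film = 1/(h_i·A) = 1/(27.1×34.2) = 0.001079 K/W
R_stainless steel = L/(kA) = 0.0045/(16.7×34.2) = 7.879×10^-6 K/W
R_cellular glass = L/(kA) = 0.13/(0.047×34.2) = 0.08088 K/W
R_outer film = 1/(h_o·A) = 1/(24×34.2) = 0.001218 K/W
R_total = 0.08318 K/W
Q = ΔT / R_total = 31 / 0.08318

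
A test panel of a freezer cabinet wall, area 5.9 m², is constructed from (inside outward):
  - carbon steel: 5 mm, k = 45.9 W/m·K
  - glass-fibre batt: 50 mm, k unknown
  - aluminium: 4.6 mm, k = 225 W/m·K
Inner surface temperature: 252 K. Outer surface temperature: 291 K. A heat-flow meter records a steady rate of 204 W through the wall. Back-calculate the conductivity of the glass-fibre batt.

Using the resistance-network approach (series):
R_carbon steel = L/(kA) = 0.005/(45.9×5.9) = 1.846×10^-5 K/W
R_aluminium = L/(kA) = 0.0046/(225×5.9) = 3.465×10^-6 K/W
Sum of known resistances R_other = 2.193×10^-5 K/W
Total R = ΔT/Q = 39/204 = 0.1912 K/W
R_glass-fibre batt = R_total − R_other = 0.1912 K/W
k = L/(R·A) = 0.05/(0.1912×5.9)

k ≈ 0.0443 W/(m·K)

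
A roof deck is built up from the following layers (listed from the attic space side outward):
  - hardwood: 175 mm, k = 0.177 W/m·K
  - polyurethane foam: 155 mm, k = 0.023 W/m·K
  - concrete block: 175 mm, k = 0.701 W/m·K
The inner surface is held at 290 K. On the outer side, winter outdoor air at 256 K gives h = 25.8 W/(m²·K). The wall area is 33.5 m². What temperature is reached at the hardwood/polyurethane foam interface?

Using the resistance-network approach (series):
R_hardwood = L/(kA) = 0.175/(0.177×33.5) = 0.02951 K/W
R_polyurethane foam = L/(kA) = 0.155/(0.023×33.5) = 0.2012 K/W
R_concrete block = L/(kA) = 0.175/(0.701×33.5) = 0.007452 K/W
R_outer film = 1/(h_o·A) = 1/(25.8×33.5) = 0.001157 K/W
R_total = 0.2393 K/W;  Q = ΔT/R_total = 34/0.2393 = 142.1 W
T_interface = T_inner − Q·ΣR(inner→interface) = 290 − 142×0.02951

T ≈ 286 K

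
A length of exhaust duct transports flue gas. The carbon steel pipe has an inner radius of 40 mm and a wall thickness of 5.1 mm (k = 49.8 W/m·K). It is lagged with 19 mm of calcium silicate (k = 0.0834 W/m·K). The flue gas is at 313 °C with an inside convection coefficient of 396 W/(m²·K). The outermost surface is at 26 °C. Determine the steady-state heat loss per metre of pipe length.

Treating each annulus and film as a series resistance:
R_inner film = 1/(h_i·2πr₁L) = 1/(396×2π×0.04×1) = 0.01005 K/W
R_carbon steel pipe wall = ln(45.1/40)/(2π×49.8×1) = 3.835×10^-4 K/W
R_calcium silicate = ln(64.1/45.1)/(2π×0.0834×1) = 0.6709 K/W
R_total = 0.6813 K/W
Q = ΔT/R_total = 287/0.6813

q′ ≈ 421 W/m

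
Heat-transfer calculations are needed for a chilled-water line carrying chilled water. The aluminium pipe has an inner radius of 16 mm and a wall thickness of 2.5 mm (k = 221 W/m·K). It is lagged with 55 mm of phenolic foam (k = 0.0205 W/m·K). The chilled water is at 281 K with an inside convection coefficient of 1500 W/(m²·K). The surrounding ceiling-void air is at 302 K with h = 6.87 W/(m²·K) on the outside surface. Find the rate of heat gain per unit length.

Cylindrical conduction, so R = ln(r₂/r₁)/(2πkL) per layer, in series:
R_inner film = 1/(h_i·2πr₁L) = 1/(1500×2π×0.016×1) = 0.006631 K/W
R_aluminium pipe wall = ln(18.5/16)/(2π×221×1) = 1.046×10^-4 K/W
R_phenolic foam = ln(73.5/18.5)/(2π×0.0205×1) = 10.71 K/W
R_outer film = 1/(h_o·2πr_oL) = 1/(6.87×2π×0.0735×1) = 0.3152 K/W
R_total = 11.03 K/W
Q = ΔT/R_total = 21/11.03

q′ ≈ 1.9 W/m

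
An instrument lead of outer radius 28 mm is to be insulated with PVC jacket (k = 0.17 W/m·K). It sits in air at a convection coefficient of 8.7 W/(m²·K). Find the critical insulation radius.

r_cr ≈ 19.5 mm

For a cylinder r_cr = k/h = 0.17/8.7
r_cr = 19.5 mm; since the bare radius (28 mm) is above r_cr, any added insulation will reduce heat loss.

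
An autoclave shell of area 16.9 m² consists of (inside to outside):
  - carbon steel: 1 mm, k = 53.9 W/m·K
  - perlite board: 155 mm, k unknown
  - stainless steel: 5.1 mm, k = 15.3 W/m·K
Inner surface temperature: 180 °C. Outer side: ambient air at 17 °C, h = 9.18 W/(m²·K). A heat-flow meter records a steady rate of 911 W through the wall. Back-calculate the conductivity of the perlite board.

k ≈ 0.0532 W/(m·K)

Series thermal resistances:
R_carbon steel = L/(kA) = 0.001/(53.9×16.9) = 1.098×10^-6 K/W
R_stainless steel = L/(kA) = 0.0051/(15.3×16.9) = 1.972×10^-5 K/W
R_outer film = 1/(h_o·A) = 1/(9.18×16.9) = 0.006446 K/W
Sum of known resistances R_other = 0.006467 K/W
Total R = ΔT/Q = 163/911 = 0.1789 K/W
R_perlite board = R_total − R_other = 0.1725 K/W
k = L/(R·A) = 0.155/(0.1725×16.9)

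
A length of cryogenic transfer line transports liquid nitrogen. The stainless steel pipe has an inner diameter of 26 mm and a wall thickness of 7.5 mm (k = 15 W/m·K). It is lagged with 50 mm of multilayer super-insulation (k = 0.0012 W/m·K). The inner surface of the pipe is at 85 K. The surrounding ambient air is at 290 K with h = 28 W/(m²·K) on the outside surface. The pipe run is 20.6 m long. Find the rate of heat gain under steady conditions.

Radial resistances (cylindrical: R_cond = ln(r_o/r_i)/(2πkL), R_conv = 1/(h·2πrL)):
R_stainless steel pipe wall = ln(20.5/13)/(2π×15×20.6) = 2.346×10^-4 K/W
R_multilayer super-insulation = ln(70.5/20.5)/(2π×0.0012×20.6) = 7.953 K/W
R_outer film = 1/(h_o·2πr_oL) = 1/(28×2π×0.0705×20.6) = 0.003914 K/W
R_total = 7.957 K/W
Q = ΔT/R_total = 205/7.957

Q ≈ 25.8 W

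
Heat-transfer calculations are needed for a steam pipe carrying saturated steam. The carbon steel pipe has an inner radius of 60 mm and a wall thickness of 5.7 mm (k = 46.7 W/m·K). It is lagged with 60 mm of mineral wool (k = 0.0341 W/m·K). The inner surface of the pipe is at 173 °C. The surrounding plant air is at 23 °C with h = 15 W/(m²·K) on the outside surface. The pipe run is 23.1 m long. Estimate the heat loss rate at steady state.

Q ≈ 1110 W

Per-layer cylindrical resistances, series-summed:
R_carbon steel pipe wall = ln(65.7/60)/(2π×46.7×23.1) = 1.339×10^-5 K/W
R_mineral wool = ln(125.7/65.7)/(2π×0.0341×23.1) = 0.1311 K/W
R_outer film = 1/(h_o·2πr_oL) = 1/(15×2π×0.1257×23.1) = 0.003654 K/W
R_total = 0.1348 K/W
Q = ΔT/R_total = 150/0.1348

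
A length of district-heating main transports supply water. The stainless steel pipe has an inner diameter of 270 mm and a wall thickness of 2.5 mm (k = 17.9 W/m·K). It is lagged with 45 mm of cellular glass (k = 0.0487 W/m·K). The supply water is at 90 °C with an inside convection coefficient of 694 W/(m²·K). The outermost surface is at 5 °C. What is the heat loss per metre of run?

Per-layer cylindrical resistances, series-summed:
R_inner film = 1/(h_i·2πr₁L) = 1/(694×2π×0.135×1) = 0.001699 K/W
R_stainless steel pipe wall = ln(137.5/135)/(2π×17.9×1) = 1.631×10^-4 K/W
R_cellular glass = ln(182.5/137.5)/(2π×0.0487×1) = 0.9253 K/W
R_total = 0.9271 K/W
Q = ΔT/R_total = 85/0.9271

q′ ≈ 91.7 W/m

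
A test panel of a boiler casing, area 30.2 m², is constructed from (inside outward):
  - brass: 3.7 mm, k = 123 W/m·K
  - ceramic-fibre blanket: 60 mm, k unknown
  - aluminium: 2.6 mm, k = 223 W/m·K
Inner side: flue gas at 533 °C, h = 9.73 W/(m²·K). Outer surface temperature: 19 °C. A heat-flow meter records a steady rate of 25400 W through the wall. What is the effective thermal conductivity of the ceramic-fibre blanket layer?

k ≈ 0.118 W/(m·K)

Treating each layer as a thermal resistance in series:
R_inner film = 1/(h_i·A) = 1/(9.73×30.2) = 0.003403 K/W
R_brass = L/(kA) = 0.0037/(123×30.2) = 9.961×10^-7 K/W
R_aluminium = L/(kA) = 0.0026/(223×30.2) = 3.861×10^-7 K/W
Sum of known resistances R_other = 0.003405 K/W
Total R = ΔT/Q = 514/25400 = 0.02024 K/W
R_ceramic-fibre blanket = R_total − R_other = 0.01683 K/W
k = L/(R·A) = 0.06/(0.01683×30.2)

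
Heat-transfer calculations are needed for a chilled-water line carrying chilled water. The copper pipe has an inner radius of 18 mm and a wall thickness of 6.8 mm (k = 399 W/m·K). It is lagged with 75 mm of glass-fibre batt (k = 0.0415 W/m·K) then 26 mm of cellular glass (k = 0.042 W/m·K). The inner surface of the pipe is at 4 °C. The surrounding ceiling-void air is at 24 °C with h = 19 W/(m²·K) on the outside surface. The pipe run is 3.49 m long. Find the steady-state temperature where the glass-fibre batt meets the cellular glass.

T ≈ 21 °C

For a radial system each layer contributes R = ln(r_out/r_in)/(2πkL); films add R = 1/(hA).
R_copper pipe wall = ln(24.8/18)/(2π×399×3.49) = 3.663×10^-5 K/W
R_glass-fibre batt = ln(99.8/24.8)/(2π×0.0415×3.49) = 1.53 K/W
R_cellular glass = ln(125.8/99.8)/(2π×0.042×3.49) = 0.2514 K/W
R_outer film = 1/(h_o·2πr_oL) = 1/(19×2π×0.1258×3.49) = 0.01908 K/W
R_total = 1.8 K/W
Q = ΔT/R_total = 20/1.8
Q = 11.1 W
T_interface = T_inner + Q·ΣR(inner→interface) = 4 + 11.1×1.53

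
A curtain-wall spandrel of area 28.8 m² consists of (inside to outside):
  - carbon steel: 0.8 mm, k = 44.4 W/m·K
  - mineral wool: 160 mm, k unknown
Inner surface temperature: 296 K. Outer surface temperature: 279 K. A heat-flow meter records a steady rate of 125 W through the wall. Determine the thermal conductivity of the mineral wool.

k ≈ 0.0408 W/(m·K)

Series thermal resistances:
R_carbon steel = L/(kA) = 0.0008/(44.4×28.8) = 6.256×10^-7 K/W
Sum of known resistances R_other = 6.256×10^-7 K/W
Total R = ΔT/Q = 17/125 = 0.136 K/W
R_mineral wool = R_total − R_other = 0.136 K/W
k = L/(R·A) = 0.16/(0.136×28.8)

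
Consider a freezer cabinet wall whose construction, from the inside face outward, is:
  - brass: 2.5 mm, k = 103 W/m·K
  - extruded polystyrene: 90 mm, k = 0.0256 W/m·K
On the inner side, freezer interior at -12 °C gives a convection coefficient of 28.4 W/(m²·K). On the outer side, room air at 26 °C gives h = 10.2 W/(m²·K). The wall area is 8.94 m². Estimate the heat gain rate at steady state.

Thermal resistances in series:
R_inner film = 1/(h_i·A) = 1/(28.4×8.94) = 0.003939 K/W
R_brass = L/(kA) = 0.0025/(103×8.94) = 2.715×10^-6 K/W
R_extruded polystyrene = L/(kA) = 0.09/(0.0256×8.94) = 0.3932 K/W
R_outer film = 1/(h_o·A) = 1/(10.2×8.94) = 0.01097 K/W
R_total = 0.4082 K/W
Q = ΔT / R_total = 38 / 0.4082

Q ≈ 93.1 W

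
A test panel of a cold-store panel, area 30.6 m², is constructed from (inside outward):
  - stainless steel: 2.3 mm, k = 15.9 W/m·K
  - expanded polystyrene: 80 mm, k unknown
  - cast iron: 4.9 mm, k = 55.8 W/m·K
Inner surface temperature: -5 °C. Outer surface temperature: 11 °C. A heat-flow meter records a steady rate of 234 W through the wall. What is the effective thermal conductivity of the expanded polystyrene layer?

k ≈ 0.0382 W/(m·K)

Treating each layer as a thermal resistance in series:
R_stainless steel = L/(kA) = 0.0023/(15.9×30.6) = 4.727×10^-6 K/W
R_cast iron = L/(kA) = 0.0049/(55.8×30.6) = 2.87×10^-6 K/W
Sum of known resistances R_other = 7.597×10^-6 K/W
Total R = ΔT/Q = 16/234 = 0.06838 K/W
R_expanded polystyrene = R_total − R_other = 0.06837 K/W
k = L/(R·A) = 0.08/(0.06837×30.6)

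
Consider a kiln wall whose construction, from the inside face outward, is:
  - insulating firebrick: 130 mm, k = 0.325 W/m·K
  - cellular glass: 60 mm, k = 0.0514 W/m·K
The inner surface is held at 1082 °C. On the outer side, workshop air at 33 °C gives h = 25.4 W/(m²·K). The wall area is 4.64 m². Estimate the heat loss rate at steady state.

Q ≈ 3030 W

Treating each layer as a thermal resistance in series:
R_insulating firebrick = L/(kA) = 0.13/(0.325×4.64) = 0.08621 K/W
R_cellular glass = L/(kA) = 0.06/(0.0514×4.64) = 0.2516 K/W
R_outer film = 1/(h_o·A) = 1/(25.4×4.64) = 0.008485 K/W
R_total = 0.3463 K/W
Q = ΔT / R_total = 1049 / 0.3463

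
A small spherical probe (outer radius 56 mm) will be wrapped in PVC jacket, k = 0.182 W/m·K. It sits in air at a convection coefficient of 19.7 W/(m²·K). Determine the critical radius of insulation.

r_cr ≈ 18.5 mm

For a sphere r_cr = 2k/h = 2×0.182/19.7
r_cr = 18.5 mm; since the bare radius (56 mm) is above r_cr, any added insulation will reduce heat loss.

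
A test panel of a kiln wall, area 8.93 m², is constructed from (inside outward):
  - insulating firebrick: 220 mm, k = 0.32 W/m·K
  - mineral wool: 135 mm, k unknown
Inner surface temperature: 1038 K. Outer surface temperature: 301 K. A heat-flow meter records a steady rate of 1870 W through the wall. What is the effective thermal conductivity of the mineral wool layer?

k ≈ 0.0477 W/(m·K)

Treating each layer as a thermal resistance in series:
R_insulating firebrick = L/(kA) = 0.22/(0.32×8.93) = 0.07699 K/W
Sum of known resistances R_other = 0.07699 K/W
Total R = ΔT/Q = 737/1870 = 0.3941 K/W
R_mineral wool = R_total − R_other = 0.3171 K/W
k = L/(R·A) = 0.135/(0.3171×8.93)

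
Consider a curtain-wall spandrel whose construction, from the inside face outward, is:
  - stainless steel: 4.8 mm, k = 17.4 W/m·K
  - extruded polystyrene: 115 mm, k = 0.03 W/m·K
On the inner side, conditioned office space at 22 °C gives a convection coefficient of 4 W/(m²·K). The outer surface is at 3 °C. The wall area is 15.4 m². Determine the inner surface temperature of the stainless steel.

T ≈ 20.8 °C

Using the resistance-network approach (series):
R_inner film = 1/(h_i·A) = 1/(4×15.4) = 0.01623 K/W
R_stainless steel = L/(kA) = 0.0048/(17.4×15.4) = 1.791×10^-5 K/W
R_extruded polystyrene = L/(kA) = 0.115/(0.03×15.4) = 0.2489 K/W
R_total = 0.2652 K/W;  Q = ΔT/R_total = 19/0.2652 = 71.65 W
T_interface = T_inner − Q·ΣR(inner→interface) = 22 − 71.7×0.01623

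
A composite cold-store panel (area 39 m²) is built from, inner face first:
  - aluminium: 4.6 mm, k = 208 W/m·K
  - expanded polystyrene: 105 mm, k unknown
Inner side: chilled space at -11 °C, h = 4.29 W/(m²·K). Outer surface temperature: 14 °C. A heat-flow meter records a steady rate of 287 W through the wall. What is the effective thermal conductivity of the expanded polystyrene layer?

Thermal resistances in series:
R_inner film = 1/(h_i·A) = 1/(4.29×39) = 0.005977 K/W
R_aluminium = L/(kA) = 0.0046/(208×39) = 5.671×10^-7 K/W
Sum of known resistances R_other = 0.005977 K/W
Total R = ΔT/Q = 25/287 = 0.08711 K/W
R_expanded polystyrene = R_total − R_other = 0.08113 K/W
k = L/(R·A) = 0.105/(0.08113×39)

k ≈ 0.0332 W/(m·K)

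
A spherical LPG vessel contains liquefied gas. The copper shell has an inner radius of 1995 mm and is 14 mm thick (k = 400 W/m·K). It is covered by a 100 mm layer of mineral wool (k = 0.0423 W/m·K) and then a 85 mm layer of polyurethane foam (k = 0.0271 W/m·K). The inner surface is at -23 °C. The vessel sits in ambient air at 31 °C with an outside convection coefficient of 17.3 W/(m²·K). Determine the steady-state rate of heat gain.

For a spherical shell R = (1/r₁ − 1/r₂)/(4πk); film R = 1/(h·4πr²). In series:
R_copper shell = (1/1.995 − 1/2.009)/(4π×400) = 6.949×10^-7 K/W
R_mineral wool = (1/2.009 − 1/2.109)/(4π×0.0423) = 0.0444 K/W
R_polyurethane foam = (1/2.109 − 1/2.194)/(4π×0.0271) = 0.05394 K/W
R_outer film = 1/(h·4πr_o²) = 1/(17.3×4π×2.194²) = 9.556×10^-4 K/W
R_total = 0.0993 K/W
Q = ΔT/R_total = 54/0.0993

Q ≈ 544 W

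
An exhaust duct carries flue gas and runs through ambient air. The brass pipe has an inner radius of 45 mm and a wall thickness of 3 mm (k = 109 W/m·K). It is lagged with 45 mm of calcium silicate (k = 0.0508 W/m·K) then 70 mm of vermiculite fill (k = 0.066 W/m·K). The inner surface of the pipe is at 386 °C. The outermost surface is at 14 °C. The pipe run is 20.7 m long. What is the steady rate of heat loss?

Q ≈ 2250 W

Treating each annulus and film as a series resistance:
R_brass pipe wall = ln(48/45)/(2π×109×20.7) = 4.552×10^-6 K/W
R_calcium silicate = ln(93/48)/(2π×0.0508×20.7) = 0.1001 K/W
R_vermiculite fill = ln(163/93)/(2π×0.066×20.7) = 0.06537 K/W
R_total = 0.1655 K/W
Q = ΔT/R_total = 372/0.1655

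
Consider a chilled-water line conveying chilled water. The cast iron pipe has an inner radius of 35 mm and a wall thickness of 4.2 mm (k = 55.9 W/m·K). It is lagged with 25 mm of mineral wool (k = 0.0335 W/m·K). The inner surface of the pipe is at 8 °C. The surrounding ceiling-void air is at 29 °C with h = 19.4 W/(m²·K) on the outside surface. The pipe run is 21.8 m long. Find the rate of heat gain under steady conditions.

Q ≈ 185 W

Per-layer cylindrical resistances, series-summed:
R_cast iron pipe wall = ln(39.2/35)/(2π×55.9×21.8) = 1.48×10^-5 K/W
R_mineral wool = ln(64.2/39.2)/(2π×0.0335×21.8) = 0.1075 K/W
R_outer film = 1/(h_o·2πr_oL) = 1/(19.4×2π×0.0642×21.8) = 0.005862 K/W
R_total = 0.1134 K/W
Q = ΔT/R_total = 21/0.1134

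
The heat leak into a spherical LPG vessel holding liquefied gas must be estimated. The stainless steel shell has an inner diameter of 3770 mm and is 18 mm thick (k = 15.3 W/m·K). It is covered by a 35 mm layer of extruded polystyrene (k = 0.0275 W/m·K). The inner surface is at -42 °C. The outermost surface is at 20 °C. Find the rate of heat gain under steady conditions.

Q ≈ 2260 W

Spherical conduction: R = (1/r_in − 1/r_out)/(4πk) per layer; series-sum.
R_stainless steel shell = (1/1.885 − 1/1.903)/(4π×15.3) = 2.61×10^-5 K/W
R_extruded polystyrene = (1/1.903 − 1/1.938)/(4π×0.0275) = 0.02746 K/W
R_total = 0.02749 K/W
Q = ΔT/R_total = 62/0.02749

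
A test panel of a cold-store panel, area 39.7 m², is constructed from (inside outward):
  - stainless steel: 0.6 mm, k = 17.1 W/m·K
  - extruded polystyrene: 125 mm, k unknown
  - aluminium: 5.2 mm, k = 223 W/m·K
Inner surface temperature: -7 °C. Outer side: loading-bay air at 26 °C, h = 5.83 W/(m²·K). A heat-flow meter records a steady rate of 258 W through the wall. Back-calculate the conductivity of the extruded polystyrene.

k ≈ 0.0255 W/(m·K)

Using the resistance-network approach (series):
R_stainless steel = L/(kA) = 0.0006/(17.1×39.7) = 8.838×10^-7 K/W
R_aluminium = L/(kA) = 0.0052/(223×39.7) = 5.874×10^-7 K/W
R_outer film = 1/(h_o·A) = 1/(5.83×39.7) = 0.004321 K/W
Sum of known resistances R_other = 0.004322 K/W
Total R = ΔT/Q = 33/258 = 0.1279 K/W
R_extruded polystyrene = R_total − R_other = 0.1236 K/W
k = L/(R·A) = 0.125/(0.1236×39.7)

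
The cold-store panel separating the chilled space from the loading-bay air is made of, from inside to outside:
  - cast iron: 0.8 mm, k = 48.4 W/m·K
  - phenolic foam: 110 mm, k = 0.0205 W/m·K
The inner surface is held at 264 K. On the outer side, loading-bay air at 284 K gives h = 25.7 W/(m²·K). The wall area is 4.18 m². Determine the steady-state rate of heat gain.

Using the resistance-network approach (series):
R_cast iron = L/(kA) = 0.0008/(48.4×4.18) = 3.954×10^-6 K/W
R_phenolic foam = L/(kA) = 0.11/(0.0205×4.18) = 1.284 K/W
R_outer film = 1/(h_o·A) = 1/(25.7×4.18) = 0.009309 K/W
R_total = 1.293 K/W
Q = ΔT / R_total = 20 / 1.293

Q ≈ 15.5 W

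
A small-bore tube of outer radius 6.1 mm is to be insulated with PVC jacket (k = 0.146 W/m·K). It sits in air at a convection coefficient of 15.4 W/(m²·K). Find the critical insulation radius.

For a cylinder r_cr = k/h = 0.146/15.4
r_cr = 9.48 mm; since the bare radius (6.1 mm) is below r_cr, adding a thin layer of insulation will *increase* heat loss.

r_cr ≈ 9.48 mm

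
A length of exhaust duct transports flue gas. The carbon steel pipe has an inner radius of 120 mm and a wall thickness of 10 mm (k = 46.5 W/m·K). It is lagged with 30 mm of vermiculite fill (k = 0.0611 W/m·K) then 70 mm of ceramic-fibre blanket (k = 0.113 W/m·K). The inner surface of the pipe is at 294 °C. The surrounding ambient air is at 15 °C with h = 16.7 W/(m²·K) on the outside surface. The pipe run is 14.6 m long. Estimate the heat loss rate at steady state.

Treating each annulus and film as a series resistance:
R_carbon steel pipe wall = ln(130/120)/(2π×46.5×14.6) = 1.876×10^-5 K/W
R_vermiculite fill = ln(160/130)/(2π×0.0611×14.6) = 0.03705 K/W
R_ceramic-fibre blanket = ln(230/160)/(2π×0.113×14.6) = 0.03501 K/W
R_outer film = 1/(h_o·2πr_oL) = 1/(16.7×2π×0.23×14.6) = 0.002838 K/W
R_total = 0.07491 K/W
Q = ΔT/R_total = 279/0.07491

Q ≈ 3720 W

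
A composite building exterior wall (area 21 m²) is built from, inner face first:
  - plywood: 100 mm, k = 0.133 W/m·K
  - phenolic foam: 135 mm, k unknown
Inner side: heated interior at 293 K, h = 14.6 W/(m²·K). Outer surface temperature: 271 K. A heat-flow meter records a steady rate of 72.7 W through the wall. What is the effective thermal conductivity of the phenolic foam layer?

k ≈ 0.0244 W/(m·K)

Series thermal resistances:
R_inner film = 1/(h_i·A) = 1/(14.6×21) = 0.003262 K/W
R_plywood = L/(kA) = 0.1/(0.133×21) = 0.0358 K/W
Sum of known resistances R_other = 0.03907 K/W
Total R = ΔT/Q = 22/72.7 = 0.3026 K/W
R_phenolic foam = R_total − R_other = 0.2635 K/W
k = L/(R·A) = 0.135/(0.2635×21)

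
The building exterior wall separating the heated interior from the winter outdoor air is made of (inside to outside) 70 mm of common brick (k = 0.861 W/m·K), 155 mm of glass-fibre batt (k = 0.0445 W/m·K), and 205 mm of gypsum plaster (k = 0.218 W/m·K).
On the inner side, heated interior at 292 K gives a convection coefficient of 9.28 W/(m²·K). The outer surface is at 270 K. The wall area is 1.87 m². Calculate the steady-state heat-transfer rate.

Q ≈ 8.92 W

Series thermal resistances:
R_inner film = 1/(h_i·A) = 1/(9.28×1.87) = 0.05762 K/W
R_common brick = L/(kA) = 0.07/(0.861×1.87) = 0.04348 K/W
R_glass-fibre batt = L/(kA) = 0.155/(0.0445×1.87) = 1.863 K/W
R_gypsum plaster = L/(kA) = 0.205/(0.218×1.87) = 0.5029 K/W
R_total = 2.467 K/W
Q = ΔT / R_total = 22 / 2.467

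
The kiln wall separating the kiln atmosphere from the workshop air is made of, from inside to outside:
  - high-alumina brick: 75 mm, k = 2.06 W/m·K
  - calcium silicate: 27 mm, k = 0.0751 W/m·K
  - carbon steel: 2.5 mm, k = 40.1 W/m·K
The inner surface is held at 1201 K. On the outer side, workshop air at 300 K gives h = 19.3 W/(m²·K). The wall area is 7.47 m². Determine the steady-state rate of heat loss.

Q ≈ 15000 W

Thermal resistances in series:
R_high-alumina brick = L/(kA) = 0.075/(2.06×7.47) = 0.004874 K/W
R_calcium silicate = L/(kA) = 0.027/(0.0751×7.47) = 0.04813 K/W
R_carbon steel = L/(kA) = 0.0025/(40.1×7.47) = 8.346×10^-6 K/W
R_outer film = 1/(h_o·A) = 1/(19.3×7.47) = 0.006936 K/W
R_total = 0.05995 K/W
Q = ΔT / R_total = 901 / 0.05995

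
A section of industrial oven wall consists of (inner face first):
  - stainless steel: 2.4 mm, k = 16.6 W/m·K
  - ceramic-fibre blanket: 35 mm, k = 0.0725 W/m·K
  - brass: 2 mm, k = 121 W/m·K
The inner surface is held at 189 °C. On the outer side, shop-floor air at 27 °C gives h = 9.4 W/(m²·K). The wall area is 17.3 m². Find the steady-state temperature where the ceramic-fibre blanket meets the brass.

Treating each layer as a thermal resistance in series:
R_stainless steel = L/(kA) = 0.0024/(16.6×17.3) = 8.357×10^-6 K/W
R_ceramic-fibre blanket = L/(kA) = 0.035/(0.0725×17.3) = 0.02791 K/W
R_brass = L/(kA) = 0.002/(121×17.3) = 9.554×10^-7 K/W
R_outer film = 1/(h_o·A) = 1/(9.4×17.3) = 0.006149 K/W
R_total = 0.03406 K/W;  Q = ΔT/R_total = 162/0.03406 = 4756 W
T_interface = T_inner − Q·ΣR(inner→interface) = 189 − 4760×0.02791

T ≈ 56.2 °C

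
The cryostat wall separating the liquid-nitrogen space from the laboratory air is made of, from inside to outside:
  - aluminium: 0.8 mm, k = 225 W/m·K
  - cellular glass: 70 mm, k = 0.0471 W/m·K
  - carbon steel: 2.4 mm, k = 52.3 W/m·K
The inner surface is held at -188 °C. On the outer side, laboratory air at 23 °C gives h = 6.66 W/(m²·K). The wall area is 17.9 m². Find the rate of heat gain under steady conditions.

Treating each layer as a thermal resistance in series:
R_aluminium = L/(kA) = 0.0008/(225×17.9) = 1.986×10^-7 K/W
R_cellular glass = L/(kA) = 0.07/(0.0471×17.9) = 0.08303 K/W
R_carbon steel = L/(kA) = 0.0024/(52.3×17.9) = 2.564×10^-6 K/W
R_outer film = 1/(h_o·A) = 1/(6.66×17.9) = 0.008388 K/W
R_total = 0.09142 K/W
Q = ΔT / R_total = 211 / 0.09142

Q ≈ 2310 W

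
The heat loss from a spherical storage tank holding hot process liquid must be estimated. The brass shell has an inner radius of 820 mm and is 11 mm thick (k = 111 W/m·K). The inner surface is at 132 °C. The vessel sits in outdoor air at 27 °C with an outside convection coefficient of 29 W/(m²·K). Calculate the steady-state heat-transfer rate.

For a spherical shell R = (1/r₁ − 1/r₂)/(4πk); film R = 1/(h·4πr²). In series:
R_brass shell = (1/0.82 − 1/0.831)/(4π×111) = 1.157×10^-5 K/W
R_outer film = 1/(h·4πr_o²) = 1/(29×4π×0.831²) = 0.003974 K/W
R_total = 0.003985 K/W
Q = ΔT/R_total = 105/0.003985

Q ≈ 26300 W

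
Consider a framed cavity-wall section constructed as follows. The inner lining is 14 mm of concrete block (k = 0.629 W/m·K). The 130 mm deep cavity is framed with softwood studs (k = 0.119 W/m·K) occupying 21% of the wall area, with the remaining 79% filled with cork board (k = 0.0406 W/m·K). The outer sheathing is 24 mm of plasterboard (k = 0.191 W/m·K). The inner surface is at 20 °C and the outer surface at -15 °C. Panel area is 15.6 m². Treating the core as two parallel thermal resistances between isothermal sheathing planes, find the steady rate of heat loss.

Q ≈ 225 W

Sheathing layers in series; stud and cavity paths in parallel between them.
R_inner = 0.014/(0.629×15.6) = 0.001427 K/W
R_stud  = 0.13/(0.119×0.21×15.6) = 0.3335 K/W
R_cav   = 0.13/(0.0406×0.79×15.6) = 0.2598 K/W
1/R_core = 1/R_stud + 1/R_cav → R_core = 0.146 K/W
R_outer = 0.024/(0.191×15.6) = 0.008055 K/W
R_total = 0.1555 K/W
Q = ΔT/R_total = 35/0.1555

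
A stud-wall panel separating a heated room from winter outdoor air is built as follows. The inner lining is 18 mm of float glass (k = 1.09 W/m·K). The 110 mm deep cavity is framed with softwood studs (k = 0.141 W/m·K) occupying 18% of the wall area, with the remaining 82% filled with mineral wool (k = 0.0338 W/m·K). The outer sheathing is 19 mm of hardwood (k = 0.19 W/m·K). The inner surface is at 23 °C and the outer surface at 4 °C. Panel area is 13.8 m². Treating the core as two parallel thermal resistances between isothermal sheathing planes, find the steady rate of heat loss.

Sheathing layers in series; stud and cavity paths in parallel between them.
R_inner = 0.018/(1.09×13.8) = 0.001197 K/W
R_stud  = 0.11/(0.141×0.18×13.8) = 0.3141 K/W
R_cav   = 0.11/(0.0338×0.82×13.8) = 0.2876 K/W
1/R_core = 1/R_stud + 1/R_cav → R_core = 0.1501 K/W
R_outer = 0.019/(0.19×13.8) = 0.007246 K/W
R_total = 0.1586 K/W
Q = ΔT/R_total = 19/0.1586

Q ≈ 120 W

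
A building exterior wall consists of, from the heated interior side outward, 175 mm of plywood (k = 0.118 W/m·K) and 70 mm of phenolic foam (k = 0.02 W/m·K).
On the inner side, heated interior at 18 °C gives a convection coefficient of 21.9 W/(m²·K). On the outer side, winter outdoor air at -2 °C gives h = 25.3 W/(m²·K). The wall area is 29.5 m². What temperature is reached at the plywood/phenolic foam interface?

T ≈ 12 °C

Using the resistance-network approach (series):
R_inner film = 1/(h_i·A) = 1/(21.9×29.5) = 0.001548 K/W
R_plywood = L/(kA) = 0.175/(0.118×29.5) = 0.05027 K/W
R_phenolic foam = L/(kA) = 0.07/(0.02×29.5) = 0.1186 K/W
R_outer film = 1/(h_o·A) = 1/(25.3×29.5) = 0.00134 K/W
R_total = 0.1718 K/W;  Q = ΔT/R_total = 20/0.1718 = 116.4 W
T_interface = T_inner − Q·ΣR(inner→interface) = 18 − 116×0.05182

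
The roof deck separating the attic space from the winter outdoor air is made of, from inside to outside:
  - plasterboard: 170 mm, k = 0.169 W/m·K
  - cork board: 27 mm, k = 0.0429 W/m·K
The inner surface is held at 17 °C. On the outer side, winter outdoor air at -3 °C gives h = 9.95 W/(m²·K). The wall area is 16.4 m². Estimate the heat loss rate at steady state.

Model the wall as resistances in series:
R_plasterboard = L/(kA) = 0.17/(0.169×16.4) = 0.06134 K/W
R_cork board = L/(kA) = 0.027/(0.0429×16.4) = 0.03838 K/W
R_outer film = 1/(h_o·A) = 1/(9.95×16.4) = 0.006128 K/W
R_total = 0.1058 K/W
Q = ΔT / R_total = 20 / 0.1058

Q ≈ 189 W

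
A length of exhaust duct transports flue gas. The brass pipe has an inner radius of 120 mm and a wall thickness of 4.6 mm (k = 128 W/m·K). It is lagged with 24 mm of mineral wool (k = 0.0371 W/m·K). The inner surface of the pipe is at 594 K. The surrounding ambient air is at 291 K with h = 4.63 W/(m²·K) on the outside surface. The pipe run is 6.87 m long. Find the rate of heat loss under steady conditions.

Q ≈ 2110 W

Per-layer cylindrical resistances, series-summed:
R_brass pipe wall = ln(124.6/120)/(2π×128×6.87) = 6.808×10^-6 K/W
R_mineral wool = ln(148.6/124.6)/(2π×0.0371×6.87) = 0.11 K/W
R_outer film = 1/(h_o·2πr_oL) = 1/(4.63×2π×0.1486×6.87) = 0.03367 K/W
R_total = 0.1437 K/W
Q = ΔT/R_total = 303/0.1437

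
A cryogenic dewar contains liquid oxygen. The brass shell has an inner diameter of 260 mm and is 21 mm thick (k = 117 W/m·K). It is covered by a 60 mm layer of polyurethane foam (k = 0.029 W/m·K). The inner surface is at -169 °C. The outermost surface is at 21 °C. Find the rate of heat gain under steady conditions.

Each spherical layer contributes R = (1/r_i − 1/r_o)/(4πk):
R_brass shell = (1/0.13 − 1/0.151)/(4π×117) = 7.276×10^-4 K/W
R_polyurethane foam = (1/0.151 − 1/0.211)/(4π×0.029) = 5.168 K/W
R_total = 5.168 K/W
Q = ΔT/R_total = 190/5.168

Q ≈ 36.8 W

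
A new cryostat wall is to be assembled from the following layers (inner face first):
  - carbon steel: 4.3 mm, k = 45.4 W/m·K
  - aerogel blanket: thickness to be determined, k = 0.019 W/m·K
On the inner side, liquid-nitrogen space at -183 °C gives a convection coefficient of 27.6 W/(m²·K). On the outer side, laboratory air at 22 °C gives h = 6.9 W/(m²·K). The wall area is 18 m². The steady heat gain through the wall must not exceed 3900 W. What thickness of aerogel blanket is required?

L ≈ 14.5 mm

Treating each layer as a thermal resistance in series:
R_inner film = 1/(h_i·A) = 1/(27.6×18) = 0.002013 K/W
R_carbon steel = L/(kA) = 0.0043/(45.4×18) = 5.262×10^-6 K/W
R_outer film = 1/(h_o·A) = 1/(6.9×18) = 0.008052 K/W
Sum of the known resistances R_other = 0.01007 K/W
Required total resistance R_tot = ΔT/Q_allow = 205/3900 = 0.05256 K/W
R_aerogel blanket = R_tot − R_other = 0.04249 K/W
L = R·k·A = 0.04249×0.019×18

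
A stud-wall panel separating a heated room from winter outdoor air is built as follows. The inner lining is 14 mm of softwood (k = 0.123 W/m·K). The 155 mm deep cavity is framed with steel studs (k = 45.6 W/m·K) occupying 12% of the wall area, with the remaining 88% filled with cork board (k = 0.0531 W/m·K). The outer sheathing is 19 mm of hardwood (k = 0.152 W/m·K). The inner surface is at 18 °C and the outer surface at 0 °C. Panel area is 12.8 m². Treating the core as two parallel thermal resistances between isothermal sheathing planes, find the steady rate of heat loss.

Sheathing layers in series; stud and cavity paths in parallel between them.
R_inner = 0.014/(0.123×12.8) = 0.008892 K/W
R_stud  = 0.155/(45.6×0.12×12.8) = 0.002213 K/W
R_cav   = 0.155/(0.0531×0.88×12.8) = 0.2591 K/W
1/R_core = 1/R_stud + 1/R_cav → R_core = 0.002194 K/W
R_outer = 0.019/(0.152×12.8) = 0.009766 K/W
R_total = 0.02085 K/W
Q = ΔT/R_total = 18/0.02085

Q ≈ 863 W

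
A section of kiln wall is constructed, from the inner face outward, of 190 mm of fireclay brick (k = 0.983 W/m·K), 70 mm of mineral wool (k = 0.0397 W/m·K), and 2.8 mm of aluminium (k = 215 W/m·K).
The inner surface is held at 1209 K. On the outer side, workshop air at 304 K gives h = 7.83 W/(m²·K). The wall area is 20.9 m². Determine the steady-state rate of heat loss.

Series thermal resistances:
R_fireclay brick = L/(kA) = 0.19/(0.983×20.9) = 0.009248 K/W
R_mineral wool = L/(kA) = 0.07/(0.0397×20.9) = 0.08436 K/W
R_aluminium = L/(kA) = 0.0028/(215×20.9) = 6.231×10^-7 K/W
R_outer film = 1/(h_o·A) = 1/(7.83×20.9) = 0.006111 K/W
R_total = 0.09972 K/W
Q = ΔT / R_total = 905 / 0.09972

Q ≈ 9080 W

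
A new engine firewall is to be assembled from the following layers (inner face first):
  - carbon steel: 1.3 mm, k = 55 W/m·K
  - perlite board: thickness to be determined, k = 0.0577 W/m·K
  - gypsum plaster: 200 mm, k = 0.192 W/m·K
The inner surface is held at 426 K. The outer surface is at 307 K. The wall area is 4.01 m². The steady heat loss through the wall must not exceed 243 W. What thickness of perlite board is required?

L ≈ 53.2 mm

Series thermal resistances:
R_carbon steel = L/(kA) = 0.0013/(55×4.01) = 5.894×10^-6 K/W
R_gypsum plaster = L/(kA) = 0.2/(0.192×4.01) = 0.2598 K/W
Sum of the known resistances R_other = 0.2598 K/W
Required total resistance R_tot = ΔT/Q_allow = 119/243 = 0.4897 K/W
R_perlite board = R_tot − R_other = 0.2299 K/W
L = R·k·A = 0.2299×0.0577×4.01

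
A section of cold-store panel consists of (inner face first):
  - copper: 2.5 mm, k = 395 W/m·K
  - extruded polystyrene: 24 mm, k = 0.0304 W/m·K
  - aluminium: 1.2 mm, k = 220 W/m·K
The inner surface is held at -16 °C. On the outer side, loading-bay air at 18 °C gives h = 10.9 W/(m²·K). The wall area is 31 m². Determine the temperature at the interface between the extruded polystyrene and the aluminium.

T ≈ 14.5 °C

Treating each layer as a thermal resistance in series:
R_copper = L/(kA) = 0.0025/(395×31) = 2.042×10^-7 K/W
R_extruded polystyrene = L/(kA) = 0.024/(0.0304×31) = 0.02547 K/W
R_aluminium = L/(kA) = 0.0012/(220×31) = 1.76×10^-7 K/W
R_outer film = 1/(h_o·A) = 1/(10.9×31) = 0.002959 K/W
R_total = 0.02843 K/W;  Q = ΔT/R_total = 34/0.02843 = 1196 W
T_interface = T_inner + Q·ΣR(inner→interface) = -16 + 1200×0.02547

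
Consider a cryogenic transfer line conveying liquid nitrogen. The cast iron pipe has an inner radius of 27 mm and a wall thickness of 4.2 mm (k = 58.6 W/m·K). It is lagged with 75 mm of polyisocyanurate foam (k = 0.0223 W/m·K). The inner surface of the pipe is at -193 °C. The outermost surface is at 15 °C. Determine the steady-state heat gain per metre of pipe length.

Treating each annulus and film as a series resistance:
R_cast iron pipe wall = ln(31.2/27)/(2π×58.6×1) = 3.927×10^-4 K/W
R_polyisocyanurate foam = ln(106.2/31.2)/(2π×0.0223×1) = 8.742 K/W
R_total = 8.743 K/W
Q = ΔT/R_total = 208/8.743

q′ ≈ 23.8 W/m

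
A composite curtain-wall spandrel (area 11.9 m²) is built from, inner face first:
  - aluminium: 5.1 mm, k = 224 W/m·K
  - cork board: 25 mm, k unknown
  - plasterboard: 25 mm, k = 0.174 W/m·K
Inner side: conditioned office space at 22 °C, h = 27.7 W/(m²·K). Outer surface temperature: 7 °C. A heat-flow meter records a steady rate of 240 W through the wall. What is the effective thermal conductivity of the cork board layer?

Thermal resistances in series:
R_inner film = 1/(h_i·A) = 1/(27.7×11.9) = 0.003034 K/W
R_aluminium = L/(kA) = 0.0051/(224×11.9) = 1.913×10^-6 K/W
R_plasterboard = L/(kA) = 0.025/(0.174×11.9) = 0.01207 K/W
Sum of known resistances R_other = 0.01511 K/W
Total R = ΔT/Q = 15/240 = 0.0625 K/W
R_cork board = R_total − R_other = 0.04739 K/W
k = L/(R·A) = 0.025/(0.04739×11.9)

k ≈ 0.0443 W/(m·K)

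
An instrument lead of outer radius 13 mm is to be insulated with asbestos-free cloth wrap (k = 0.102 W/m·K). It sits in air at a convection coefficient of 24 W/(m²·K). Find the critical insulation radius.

r_cr ≈ 4.25 mm

For a cylinder r_cr = k/h = 0.102/24
r_cr = 4.25 mm; since the bare radius (13 mm) is above r_cr, any added insulation will reduce heat loss.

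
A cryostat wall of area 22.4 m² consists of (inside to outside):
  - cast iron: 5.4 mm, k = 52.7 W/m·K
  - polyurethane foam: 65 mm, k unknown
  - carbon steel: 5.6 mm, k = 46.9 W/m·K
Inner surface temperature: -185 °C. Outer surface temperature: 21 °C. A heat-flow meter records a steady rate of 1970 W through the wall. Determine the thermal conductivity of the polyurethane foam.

Treating each layer as a thermal resistance in series:
R_cast iron = L/(kA) = 0.0054/(52.7×22.4) = 4.574×10^-6 K/W
R_carbon steel = L/(kA) = 0.0056/(46.9×22.4) = 5.33×10^-6 K/W
Sum of known resistances R_other = 9.905×10^-6 K/W
Total R = ΔT/Q = 206/1970 = 0.1046 K/W
R_polyurethane foam = R_total − R_other = 0.1046 K/W
k = L/(R·A) = 0.065/(0.1046×22.4)

k ≈ 0.0278 W/(m·K)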